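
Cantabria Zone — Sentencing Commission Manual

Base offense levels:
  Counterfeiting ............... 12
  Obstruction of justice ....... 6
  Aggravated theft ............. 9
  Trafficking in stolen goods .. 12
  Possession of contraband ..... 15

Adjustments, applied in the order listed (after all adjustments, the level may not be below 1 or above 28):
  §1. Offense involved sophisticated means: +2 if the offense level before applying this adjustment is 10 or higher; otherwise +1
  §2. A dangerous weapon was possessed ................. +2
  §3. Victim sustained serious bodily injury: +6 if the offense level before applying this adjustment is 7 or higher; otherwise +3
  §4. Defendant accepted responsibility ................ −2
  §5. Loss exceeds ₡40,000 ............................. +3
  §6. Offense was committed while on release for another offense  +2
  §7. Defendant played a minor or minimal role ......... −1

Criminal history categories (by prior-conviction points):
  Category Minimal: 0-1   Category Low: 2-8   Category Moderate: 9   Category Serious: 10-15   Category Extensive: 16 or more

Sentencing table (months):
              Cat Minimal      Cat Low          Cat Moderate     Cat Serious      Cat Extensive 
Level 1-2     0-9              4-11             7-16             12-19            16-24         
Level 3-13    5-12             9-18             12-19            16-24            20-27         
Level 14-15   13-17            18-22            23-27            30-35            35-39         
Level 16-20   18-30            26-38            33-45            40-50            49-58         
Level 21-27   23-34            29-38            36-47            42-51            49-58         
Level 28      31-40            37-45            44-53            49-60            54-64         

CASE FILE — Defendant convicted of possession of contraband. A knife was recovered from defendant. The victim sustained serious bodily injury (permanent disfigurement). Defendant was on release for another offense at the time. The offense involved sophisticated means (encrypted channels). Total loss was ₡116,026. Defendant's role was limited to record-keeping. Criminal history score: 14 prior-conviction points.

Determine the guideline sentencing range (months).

Base offense level for possession of contraband: 15.
§1 applies (level before this adjustment is 15 ≥ 10, so +2): 15 + 2 = 17.
§2 applies: 17 + 2 = 19.
§3 applies (level before this adjustment is 19 ≥ 7, so +6): 19 + 6 = 25.
§5 applies: 25 + 3 = 28.
§6 applies: 28 + 2 = 30.
§7 applies: 30 − 1 = 29.
Level 29 exceeds the maximum of 28; capped at 28.
Final offense level: 28.
Criminal history: 14 prior points → Category Serious (10-15).
Level 28 falls in the 28 band.
Grid: Level 28 × Category Serious = 49-60 months.

49-60 months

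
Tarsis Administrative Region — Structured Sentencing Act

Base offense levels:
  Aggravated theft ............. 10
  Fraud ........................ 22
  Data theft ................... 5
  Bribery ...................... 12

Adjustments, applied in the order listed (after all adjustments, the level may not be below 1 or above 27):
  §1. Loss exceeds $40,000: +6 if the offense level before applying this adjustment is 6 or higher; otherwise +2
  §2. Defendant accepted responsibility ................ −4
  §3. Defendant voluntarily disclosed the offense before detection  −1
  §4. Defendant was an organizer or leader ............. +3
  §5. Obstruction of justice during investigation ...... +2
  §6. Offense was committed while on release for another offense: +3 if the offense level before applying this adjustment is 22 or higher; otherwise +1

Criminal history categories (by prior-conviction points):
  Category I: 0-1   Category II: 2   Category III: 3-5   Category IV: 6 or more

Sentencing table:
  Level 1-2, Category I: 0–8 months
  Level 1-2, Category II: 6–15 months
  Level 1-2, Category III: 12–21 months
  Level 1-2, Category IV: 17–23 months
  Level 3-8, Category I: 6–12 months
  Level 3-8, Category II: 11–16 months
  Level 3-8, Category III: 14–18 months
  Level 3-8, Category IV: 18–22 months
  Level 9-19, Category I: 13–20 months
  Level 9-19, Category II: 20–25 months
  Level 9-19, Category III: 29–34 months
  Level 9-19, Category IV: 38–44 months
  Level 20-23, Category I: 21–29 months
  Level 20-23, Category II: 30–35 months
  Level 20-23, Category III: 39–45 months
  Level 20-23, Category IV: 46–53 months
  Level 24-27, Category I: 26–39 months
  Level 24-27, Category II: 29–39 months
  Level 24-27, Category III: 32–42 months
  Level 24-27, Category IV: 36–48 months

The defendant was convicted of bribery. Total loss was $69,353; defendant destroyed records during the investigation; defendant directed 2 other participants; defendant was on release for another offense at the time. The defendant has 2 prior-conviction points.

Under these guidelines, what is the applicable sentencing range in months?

Base offense level for bribery: 12.
§1 applies (level before this adjustment is 12 ≥ 6, so +6): 12 + 6 = 18.
§2 does not apply.
§4 applies: 18 + 3 = 21.
§5 applies: 21 + 2 = 23.
§6 applies (level before this adjustment is 23 ≥ 22, so +3): 23 + 3 = 26.
Final offense level: 26.
Criminal history: 2 prior points → Category II (2).
Level 26 falls in the 24-27 band.
Grid: Level 24-27 × Category II = 29-39 months.

29-39 months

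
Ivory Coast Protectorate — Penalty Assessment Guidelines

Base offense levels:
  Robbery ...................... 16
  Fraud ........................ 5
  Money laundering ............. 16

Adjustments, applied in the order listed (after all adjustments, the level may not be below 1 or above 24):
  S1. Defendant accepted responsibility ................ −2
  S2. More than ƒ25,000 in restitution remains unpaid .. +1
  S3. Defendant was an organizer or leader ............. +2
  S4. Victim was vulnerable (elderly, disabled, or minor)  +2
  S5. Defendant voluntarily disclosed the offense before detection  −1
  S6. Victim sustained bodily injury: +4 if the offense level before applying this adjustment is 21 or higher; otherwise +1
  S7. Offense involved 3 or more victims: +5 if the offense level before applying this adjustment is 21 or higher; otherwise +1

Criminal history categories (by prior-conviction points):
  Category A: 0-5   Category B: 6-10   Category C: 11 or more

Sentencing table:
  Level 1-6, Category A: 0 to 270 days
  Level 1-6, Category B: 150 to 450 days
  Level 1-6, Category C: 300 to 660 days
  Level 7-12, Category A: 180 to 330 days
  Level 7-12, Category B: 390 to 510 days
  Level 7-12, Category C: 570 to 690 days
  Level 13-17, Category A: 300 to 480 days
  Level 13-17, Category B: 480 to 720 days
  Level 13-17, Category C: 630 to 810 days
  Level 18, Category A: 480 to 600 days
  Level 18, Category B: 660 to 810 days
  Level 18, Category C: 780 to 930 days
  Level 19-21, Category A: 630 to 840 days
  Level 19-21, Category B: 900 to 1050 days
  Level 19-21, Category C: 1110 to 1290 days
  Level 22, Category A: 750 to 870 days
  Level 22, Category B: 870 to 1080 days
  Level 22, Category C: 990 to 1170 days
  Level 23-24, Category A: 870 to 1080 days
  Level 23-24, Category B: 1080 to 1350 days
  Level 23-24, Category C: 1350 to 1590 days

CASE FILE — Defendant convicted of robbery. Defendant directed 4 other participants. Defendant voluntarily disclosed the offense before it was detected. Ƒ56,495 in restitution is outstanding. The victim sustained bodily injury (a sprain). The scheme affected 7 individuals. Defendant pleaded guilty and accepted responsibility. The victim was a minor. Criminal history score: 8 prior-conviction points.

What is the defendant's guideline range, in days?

900-1050 days

Base offense level for robbery: 16.
S1 applies: 16 − 2 = 14.
S2 applies: 14 + 1 = 15.
S3 applies: 15 + 2 = 17.
S4 applies: 17 + 2 = 19.
S5 applies: 19 − 1 = 18.
S6 applies (level before this adjustment is 18 < 21, so +1): 18 + 1 = 19.
S7 applies (level before this adjustment is 19 < 21, so +1): 19 + 1 = 20.
Final offense level: 20.
Criminal history: 8 prior points → Category B (6-10).
Level 20 falls in the 19-21 band.
Grid: Level 19-21 × Category B = 900-1050 days.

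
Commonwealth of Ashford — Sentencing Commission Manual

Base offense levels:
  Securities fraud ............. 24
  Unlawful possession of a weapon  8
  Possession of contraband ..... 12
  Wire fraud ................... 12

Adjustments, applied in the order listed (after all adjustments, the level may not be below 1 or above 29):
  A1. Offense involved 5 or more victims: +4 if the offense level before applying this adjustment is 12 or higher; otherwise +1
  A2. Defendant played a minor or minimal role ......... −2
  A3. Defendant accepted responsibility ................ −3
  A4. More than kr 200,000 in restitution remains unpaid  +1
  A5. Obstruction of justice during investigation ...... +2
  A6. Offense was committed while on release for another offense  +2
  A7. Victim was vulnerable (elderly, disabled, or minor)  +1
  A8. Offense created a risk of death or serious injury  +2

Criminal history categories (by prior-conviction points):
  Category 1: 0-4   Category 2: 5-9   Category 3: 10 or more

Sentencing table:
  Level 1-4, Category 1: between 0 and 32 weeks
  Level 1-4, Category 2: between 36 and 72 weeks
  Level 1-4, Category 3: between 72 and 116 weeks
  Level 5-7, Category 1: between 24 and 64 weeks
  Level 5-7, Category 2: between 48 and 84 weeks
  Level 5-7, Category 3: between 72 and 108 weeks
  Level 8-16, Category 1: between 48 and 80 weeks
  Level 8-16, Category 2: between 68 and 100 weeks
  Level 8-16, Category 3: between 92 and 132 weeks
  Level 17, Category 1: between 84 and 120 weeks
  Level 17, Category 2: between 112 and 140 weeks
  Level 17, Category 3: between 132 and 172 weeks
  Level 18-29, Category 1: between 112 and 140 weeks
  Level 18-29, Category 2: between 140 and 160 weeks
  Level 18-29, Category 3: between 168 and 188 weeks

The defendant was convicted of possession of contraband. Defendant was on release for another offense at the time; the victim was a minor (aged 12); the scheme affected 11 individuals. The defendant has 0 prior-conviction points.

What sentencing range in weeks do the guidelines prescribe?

112-140 weeks

Base offense level for possession of contraband: 12.
A1 applies (level before this adjustment is 12 ≥ 12, so +4): 12 + 4 = 16.
A2 does not apply.
A3 does not apply.
A6 applies: 16 + 2 = 18.
A7 applies: 18 + 1 = 19.
A8 does not apply.
Final offense level: 19.
Criminal history: 0 prior points → Category 1 (0-4).
Level 19 falls in the 18-29 band.
Grid: Level 18-29 × Category 1 = 112-140 weeks.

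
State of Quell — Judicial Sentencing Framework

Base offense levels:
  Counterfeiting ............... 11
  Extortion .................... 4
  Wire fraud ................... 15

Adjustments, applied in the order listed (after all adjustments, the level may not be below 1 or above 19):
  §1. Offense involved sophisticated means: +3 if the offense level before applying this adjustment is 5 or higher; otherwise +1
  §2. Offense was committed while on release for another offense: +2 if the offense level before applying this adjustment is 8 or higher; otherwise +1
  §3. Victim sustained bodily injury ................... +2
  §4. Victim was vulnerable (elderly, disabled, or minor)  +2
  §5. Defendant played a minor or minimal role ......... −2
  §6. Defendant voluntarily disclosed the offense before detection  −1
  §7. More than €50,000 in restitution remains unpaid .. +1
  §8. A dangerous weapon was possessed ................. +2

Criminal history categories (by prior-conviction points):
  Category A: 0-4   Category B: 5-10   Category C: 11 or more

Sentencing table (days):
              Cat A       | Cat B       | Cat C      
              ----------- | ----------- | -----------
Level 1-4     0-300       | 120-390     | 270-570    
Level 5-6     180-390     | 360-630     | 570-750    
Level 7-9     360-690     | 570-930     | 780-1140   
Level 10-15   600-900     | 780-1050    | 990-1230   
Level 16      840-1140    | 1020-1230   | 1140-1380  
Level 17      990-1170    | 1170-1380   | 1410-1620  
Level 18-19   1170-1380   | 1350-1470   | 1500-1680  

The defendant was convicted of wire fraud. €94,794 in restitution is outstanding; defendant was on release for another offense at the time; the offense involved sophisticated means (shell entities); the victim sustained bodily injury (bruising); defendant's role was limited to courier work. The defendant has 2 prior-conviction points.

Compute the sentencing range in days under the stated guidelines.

1170-1380 days

Base offense level for wire fraud: 15.
§1 applies (level before this adjustment is 15 ≥ 5, so +3): 15 + 3 = 18.
§2 applies (level before this adjustment is 18 ≥ 8, so +2): 18 + 2 = 20.
§3 applies: 20 + 2 = 22.
§5 applies: 22 − 2 = 20.
§6 does not apply.
§7 applies: 20 + 1 = 21.
Level 21 exceeds the maximum of 19; capped at 19.
Final offense level: 19.
Criminal history: 2 prior points → Category A (0-4).
Level 19 falls in the 18-19 band.
Grid: Level 18-19 × Category A = 1170-1380 days.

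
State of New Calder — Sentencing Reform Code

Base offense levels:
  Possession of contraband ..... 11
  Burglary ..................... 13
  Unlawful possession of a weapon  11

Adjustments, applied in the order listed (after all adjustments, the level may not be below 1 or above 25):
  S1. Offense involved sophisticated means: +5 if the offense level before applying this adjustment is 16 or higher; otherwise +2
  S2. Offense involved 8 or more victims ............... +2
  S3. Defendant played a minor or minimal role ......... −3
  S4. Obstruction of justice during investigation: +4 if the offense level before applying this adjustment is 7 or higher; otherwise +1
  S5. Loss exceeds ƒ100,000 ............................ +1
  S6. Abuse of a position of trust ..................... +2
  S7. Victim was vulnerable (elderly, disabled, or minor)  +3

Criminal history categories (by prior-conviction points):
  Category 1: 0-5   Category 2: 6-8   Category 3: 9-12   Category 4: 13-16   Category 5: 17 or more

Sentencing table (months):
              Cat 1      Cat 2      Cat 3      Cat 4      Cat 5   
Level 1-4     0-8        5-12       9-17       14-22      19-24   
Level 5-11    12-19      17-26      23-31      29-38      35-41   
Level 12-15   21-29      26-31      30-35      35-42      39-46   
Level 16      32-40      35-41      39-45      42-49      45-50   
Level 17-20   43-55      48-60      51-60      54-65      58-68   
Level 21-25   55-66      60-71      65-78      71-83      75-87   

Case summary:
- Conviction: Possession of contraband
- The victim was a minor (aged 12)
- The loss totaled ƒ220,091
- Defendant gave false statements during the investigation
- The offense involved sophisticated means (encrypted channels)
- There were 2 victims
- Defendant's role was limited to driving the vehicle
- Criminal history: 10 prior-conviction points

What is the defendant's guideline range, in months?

Base offense level for possession of contraband: 11.
S1 applies (level before this adjustment is 11 < 16, so +2): 11 + 2 = 13.
S3 applies: 13 − 3 = 10.
S4 applies (level before this adjustment is 10 ≥ 7, so +4): 10 + 4 = 14.
S5 applies: 14 + 1 = 15.
S6 does not apply.
S7 applies: 15 + 3 = 18.
Final offense level: 18.
Criminal history: 10 prior points → Category 3 (9-12).
Level 18 falls in the 17-20 band.
Grid: Level 17-20 × Category 3 = 51-60 months.

51-60 months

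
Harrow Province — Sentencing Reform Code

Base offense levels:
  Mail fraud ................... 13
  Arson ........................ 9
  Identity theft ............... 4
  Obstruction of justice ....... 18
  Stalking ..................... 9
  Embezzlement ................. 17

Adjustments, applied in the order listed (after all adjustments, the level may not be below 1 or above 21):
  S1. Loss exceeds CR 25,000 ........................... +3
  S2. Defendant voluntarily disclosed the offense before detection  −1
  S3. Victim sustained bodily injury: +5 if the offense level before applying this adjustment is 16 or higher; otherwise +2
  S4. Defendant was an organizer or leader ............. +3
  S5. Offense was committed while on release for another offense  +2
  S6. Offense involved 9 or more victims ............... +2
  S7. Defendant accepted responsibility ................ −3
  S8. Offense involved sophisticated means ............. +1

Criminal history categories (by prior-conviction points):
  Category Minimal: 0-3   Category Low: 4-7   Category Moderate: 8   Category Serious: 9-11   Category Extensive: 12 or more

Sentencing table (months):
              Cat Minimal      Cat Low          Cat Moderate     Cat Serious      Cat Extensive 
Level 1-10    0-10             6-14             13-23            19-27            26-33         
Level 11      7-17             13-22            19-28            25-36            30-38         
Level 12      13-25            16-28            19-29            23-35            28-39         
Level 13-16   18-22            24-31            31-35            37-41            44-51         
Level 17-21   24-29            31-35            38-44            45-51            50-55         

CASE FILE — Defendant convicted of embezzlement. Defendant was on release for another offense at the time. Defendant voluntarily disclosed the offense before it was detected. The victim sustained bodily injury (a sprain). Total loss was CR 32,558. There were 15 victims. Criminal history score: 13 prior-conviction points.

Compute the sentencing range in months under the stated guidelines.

Base offense level for embezzlement: 17.
S1 applies: 17 + 3 = 20.
S2 applies: 20 − 1 = 19.
S3 applies (level before this adjustment is 19 ≥ 16, so +5): 19 + 5 = 24.
S5 applies: 24 + 2 = 26.
S6 applies: 26 + 2 = 28.
Level 28 exceeds the maximum of 21; capped at 21.
Final offense level: 21.
Criminal history: 13 prior points → Category Extensive (12+).
Level 21 falls in the 17-21 band.
Grid: Level 17-21 × Category Extensive = 50-55 months.

50-55 months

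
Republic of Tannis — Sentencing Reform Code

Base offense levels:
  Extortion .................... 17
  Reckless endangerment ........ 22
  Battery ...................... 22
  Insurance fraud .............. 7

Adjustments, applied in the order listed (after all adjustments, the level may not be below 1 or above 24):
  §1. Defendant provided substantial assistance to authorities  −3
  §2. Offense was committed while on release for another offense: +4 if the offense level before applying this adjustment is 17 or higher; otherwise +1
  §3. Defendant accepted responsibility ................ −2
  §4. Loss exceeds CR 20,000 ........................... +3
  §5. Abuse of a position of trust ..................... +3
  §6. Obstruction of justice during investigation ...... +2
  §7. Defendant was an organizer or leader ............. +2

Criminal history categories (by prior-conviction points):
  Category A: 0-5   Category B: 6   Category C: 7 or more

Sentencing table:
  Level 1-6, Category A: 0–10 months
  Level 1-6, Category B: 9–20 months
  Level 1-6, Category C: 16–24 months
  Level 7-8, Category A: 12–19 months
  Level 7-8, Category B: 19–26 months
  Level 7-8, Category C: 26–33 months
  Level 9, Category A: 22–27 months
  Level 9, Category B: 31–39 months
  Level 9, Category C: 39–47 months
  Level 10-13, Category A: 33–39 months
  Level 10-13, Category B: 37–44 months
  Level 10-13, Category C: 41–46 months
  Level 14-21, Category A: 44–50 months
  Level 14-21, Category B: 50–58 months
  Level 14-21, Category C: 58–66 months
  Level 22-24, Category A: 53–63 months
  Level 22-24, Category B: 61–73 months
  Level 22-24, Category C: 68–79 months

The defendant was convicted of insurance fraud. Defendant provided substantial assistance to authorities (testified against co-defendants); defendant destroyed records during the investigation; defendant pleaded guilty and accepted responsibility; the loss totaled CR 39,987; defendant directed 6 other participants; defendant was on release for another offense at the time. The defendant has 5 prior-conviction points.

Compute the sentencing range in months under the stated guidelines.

Base offense level for insurance fraud: 7.
§1 applies: 7 − 3 = 4.
§2 applies (level before this adjustment is 4 < 17, so +1): 4 + 1 = 5.
§3 applies: 5 − 2 = 3.
§4 applies: 3 + 3 = 6.
§5 does not apply.
§6 applies: 6 + 2 = 8.
§7 applies: 8 + 2 = 10.
Final offense level: 10.
Criminal history: 5 prior points → Category A (0-5).
Level 10 falls in the 10-13 band.
Grid: Level 10-13 × Category A = 33-39 months.

33-39 months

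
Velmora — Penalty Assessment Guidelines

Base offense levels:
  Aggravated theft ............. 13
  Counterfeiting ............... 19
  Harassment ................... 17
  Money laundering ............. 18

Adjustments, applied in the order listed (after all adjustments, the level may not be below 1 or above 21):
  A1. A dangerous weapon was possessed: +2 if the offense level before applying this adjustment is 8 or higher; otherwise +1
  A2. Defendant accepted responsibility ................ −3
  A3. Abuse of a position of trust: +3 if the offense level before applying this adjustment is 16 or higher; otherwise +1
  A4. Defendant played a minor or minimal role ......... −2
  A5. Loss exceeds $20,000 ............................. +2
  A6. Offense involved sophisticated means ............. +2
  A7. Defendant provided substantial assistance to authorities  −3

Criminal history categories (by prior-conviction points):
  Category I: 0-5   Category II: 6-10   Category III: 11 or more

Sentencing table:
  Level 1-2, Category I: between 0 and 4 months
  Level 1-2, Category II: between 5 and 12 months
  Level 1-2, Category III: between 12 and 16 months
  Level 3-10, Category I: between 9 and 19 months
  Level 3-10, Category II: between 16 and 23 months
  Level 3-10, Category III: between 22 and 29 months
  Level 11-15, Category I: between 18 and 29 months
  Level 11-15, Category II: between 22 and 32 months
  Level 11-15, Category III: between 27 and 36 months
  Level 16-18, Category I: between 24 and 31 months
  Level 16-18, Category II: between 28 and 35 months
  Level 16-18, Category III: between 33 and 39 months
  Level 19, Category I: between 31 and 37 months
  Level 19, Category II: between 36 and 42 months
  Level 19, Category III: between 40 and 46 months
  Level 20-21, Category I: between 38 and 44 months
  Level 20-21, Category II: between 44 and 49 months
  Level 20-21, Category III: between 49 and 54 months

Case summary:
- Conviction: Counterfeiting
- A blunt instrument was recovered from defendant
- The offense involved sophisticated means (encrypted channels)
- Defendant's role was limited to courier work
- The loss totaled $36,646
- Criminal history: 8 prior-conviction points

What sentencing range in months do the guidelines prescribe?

Base offense level for counterfeiting: 19.
A1 applies (level before this adjustment is 19 ≥ 8, so +2): 19 + 2 = 21.
A3 does not apply.
A4 applies: 21 − 2 = 19.
A5 applies: 19 + 2 = 21.
A6 applies: 21 + 2 = 23.
A7 does not apply.
Level 23 exceeds the maximum of 21; capped at 21.
Final offense level: 21.
Criminal history: 8 prior points → Category II (6-10).
Level 21 falls in the 20-21 band.
Grid: Level 20-21 × Category II = 44-49 months.

44-49 months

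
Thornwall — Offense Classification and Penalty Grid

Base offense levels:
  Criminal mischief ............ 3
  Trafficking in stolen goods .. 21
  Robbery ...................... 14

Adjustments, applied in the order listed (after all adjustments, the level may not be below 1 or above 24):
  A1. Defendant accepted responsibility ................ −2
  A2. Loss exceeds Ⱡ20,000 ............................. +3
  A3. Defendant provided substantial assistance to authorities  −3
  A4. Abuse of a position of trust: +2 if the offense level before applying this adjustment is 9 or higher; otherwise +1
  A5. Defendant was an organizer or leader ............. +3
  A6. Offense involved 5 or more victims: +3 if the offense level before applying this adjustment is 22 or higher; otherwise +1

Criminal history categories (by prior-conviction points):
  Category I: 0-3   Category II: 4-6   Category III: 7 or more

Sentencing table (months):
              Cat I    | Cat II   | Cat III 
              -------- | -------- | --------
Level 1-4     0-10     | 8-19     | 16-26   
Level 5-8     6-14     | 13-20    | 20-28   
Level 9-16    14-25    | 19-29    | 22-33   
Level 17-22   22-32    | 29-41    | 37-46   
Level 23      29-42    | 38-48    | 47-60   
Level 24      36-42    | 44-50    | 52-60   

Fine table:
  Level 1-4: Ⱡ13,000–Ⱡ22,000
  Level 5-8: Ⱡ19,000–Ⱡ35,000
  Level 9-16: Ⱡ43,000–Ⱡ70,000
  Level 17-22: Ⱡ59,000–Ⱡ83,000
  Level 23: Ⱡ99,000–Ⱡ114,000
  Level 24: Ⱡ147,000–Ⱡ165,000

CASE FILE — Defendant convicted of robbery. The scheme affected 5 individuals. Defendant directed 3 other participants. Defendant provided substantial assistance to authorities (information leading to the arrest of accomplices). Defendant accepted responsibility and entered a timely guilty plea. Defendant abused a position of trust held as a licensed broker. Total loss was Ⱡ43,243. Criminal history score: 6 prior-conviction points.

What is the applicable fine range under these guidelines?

Ⱡ59,000–Ⱡ83,000

Base offense level for robbery: 14.
A1 applies: 14 − 2 = 12.
A2 applies: 12 + 3 = 15.
A3 applies: 15 − 3 = 12.
A4 applies (level before this adjustment is 12 ≥ 9, so +2): 12 + 2 = 14.
A5 applies: 14 + 3 = 17.
A6 applies (level before this adjustment is 17 < 22, so +1): 17 + 1 = 18.
Final offense level: 18.
Level 18 falls in the 17-22 band.
Fine table: Level 17-22 → Ⱡ59,000–Ⱡ83,000.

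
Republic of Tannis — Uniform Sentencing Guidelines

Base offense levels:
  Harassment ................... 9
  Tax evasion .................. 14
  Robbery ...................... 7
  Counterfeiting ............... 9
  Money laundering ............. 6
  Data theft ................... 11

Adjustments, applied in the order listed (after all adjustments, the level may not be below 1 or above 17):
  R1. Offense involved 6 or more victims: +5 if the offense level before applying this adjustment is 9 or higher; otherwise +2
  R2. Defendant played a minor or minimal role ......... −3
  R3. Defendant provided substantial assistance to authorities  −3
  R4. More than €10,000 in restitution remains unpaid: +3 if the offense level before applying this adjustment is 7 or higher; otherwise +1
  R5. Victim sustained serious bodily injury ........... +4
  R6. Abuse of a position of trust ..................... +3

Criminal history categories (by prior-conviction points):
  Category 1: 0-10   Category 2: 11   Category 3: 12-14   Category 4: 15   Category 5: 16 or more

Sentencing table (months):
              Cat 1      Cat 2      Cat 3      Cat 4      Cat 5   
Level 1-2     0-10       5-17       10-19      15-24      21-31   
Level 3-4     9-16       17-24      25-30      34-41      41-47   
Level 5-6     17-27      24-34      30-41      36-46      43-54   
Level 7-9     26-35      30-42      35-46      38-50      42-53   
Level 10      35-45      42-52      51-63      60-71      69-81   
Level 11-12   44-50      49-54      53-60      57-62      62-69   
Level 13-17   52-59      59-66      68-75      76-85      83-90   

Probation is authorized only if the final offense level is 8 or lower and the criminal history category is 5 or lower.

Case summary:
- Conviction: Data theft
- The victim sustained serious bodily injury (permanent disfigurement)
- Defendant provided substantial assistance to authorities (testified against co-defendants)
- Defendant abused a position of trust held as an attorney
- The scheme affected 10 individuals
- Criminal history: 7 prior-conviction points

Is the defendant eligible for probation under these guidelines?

Base offense level for data theft: 11.
R1 applies (level before this adjustment is 11 ≥ 9, so +5): 11 + 5 = 16.
R2 does not apply.
R3 applies: 16 − 3 = 13.
R5 applies: 13 + 4 = 17.
R6 applies: 17 + 3 = 20.
Level 20 exceeds the maximum of 17; capped at 17.
Final offense level: 17.
Criminal history: 7 prior points → Category 1 (0-10).
Level 17 falls in the 13-17 band.
Grid: Level 13-17 × Category 1 = 52-59 months.
Probation check: level 17 > 8 and category 1 ≤ 5 → not eligible.

No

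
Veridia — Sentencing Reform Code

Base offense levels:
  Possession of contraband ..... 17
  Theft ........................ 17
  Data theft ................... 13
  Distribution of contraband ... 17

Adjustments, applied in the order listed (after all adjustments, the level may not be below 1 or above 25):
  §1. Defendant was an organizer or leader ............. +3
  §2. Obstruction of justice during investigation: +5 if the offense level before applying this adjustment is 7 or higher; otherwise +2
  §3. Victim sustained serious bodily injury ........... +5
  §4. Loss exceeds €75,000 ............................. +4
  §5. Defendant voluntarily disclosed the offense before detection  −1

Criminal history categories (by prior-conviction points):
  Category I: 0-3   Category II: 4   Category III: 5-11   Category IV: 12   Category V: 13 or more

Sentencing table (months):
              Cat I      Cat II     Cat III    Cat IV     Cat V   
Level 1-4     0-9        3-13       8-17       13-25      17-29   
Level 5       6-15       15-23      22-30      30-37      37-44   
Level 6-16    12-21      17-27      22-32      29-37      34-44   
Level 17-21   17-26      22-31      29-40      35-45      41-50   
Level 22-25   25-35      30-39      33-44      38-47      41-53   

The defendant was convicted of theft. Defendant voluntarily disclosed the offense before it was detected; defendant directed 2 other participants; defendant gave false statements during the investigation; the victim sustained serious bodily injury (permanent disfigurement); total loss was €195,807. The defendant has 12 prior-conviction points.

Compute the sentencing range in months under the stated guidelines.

Base offense level for theft: 17.
§1 applies: 17 + 3 = 20.
§2 applies (level before this adjustment is 20 ≥ 7, so +5): 20 + 5 = 25.
§3 applies: 25 + 5 = 30.
§4 applies: 30 + 4 = 34.
§5 applies: 34 − 1 = 33.
Level 33 exceeds the maximum of 25; capped at 25.
Final offense level: 25.
Criminal history: 12 prior points → Category IV (12).
Level 25 falls in the 22-25 band.
Grid: Level 22-25 × Category IV = 38-47 months.

38-47 months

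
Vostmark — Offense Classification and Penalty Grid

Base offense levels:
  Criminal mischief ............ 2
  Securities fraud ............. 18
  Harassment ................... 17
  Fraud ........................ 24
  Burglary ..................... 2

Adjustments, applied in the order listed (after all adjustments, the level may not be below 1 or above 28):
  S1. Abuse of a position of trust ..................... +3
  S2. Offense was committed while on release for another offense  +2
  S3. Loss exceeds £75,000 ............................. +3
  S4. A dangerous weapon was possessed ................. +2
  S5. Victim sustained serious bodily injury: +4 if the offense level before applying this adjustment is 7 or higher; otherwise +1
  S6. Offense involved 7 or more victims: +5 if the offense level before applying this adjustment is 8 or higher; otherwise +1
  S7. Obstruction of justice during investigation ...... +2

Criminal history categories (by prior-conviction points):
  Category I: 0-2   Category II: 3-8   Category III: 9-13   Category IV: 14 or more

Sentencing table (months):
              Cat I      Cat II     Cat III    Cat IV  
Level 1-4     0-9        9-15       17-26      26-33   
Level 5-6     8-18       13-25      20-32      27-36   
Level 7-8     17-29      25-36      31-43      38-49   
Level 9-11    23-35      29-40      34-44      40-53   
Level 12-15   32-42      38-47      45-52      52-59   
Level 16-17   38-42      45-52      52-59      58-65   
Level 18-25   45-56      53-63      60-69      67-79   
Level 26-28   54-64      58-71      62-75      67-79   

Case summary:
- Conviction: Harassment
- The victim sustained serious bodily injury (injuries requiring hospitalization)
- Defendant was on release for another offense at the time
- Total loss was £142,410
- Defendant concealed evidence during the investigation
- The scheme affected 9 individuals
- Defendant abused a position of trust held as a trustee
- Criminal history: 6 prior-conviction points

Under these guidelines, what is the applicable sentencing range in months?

58-71 months

Base offense level for harassment: 17.
S1 applies: 17 + 3 = 20.
S2 applies: 20 + 2 = 22.
S3 applies: 22 + 3 = 25.
S5 applies (level before this adjustment is 25 ≥ 7, so +4): 25 + 4 = 29.
S6 applies (level before this adjustment is 29 ≥ 8, so +5): 29 + 5 = 34.
S7 applies: 34 + 2 = 36.
Level 36 exceeds the maximum of 28; capped at 28.
Final offense level: 28.
Criminal history: 6 prior points → Category II (3-8).
Level 28 falls in the 26-28 band.
Grid: Level 26-28 × Category II = 58-71 months.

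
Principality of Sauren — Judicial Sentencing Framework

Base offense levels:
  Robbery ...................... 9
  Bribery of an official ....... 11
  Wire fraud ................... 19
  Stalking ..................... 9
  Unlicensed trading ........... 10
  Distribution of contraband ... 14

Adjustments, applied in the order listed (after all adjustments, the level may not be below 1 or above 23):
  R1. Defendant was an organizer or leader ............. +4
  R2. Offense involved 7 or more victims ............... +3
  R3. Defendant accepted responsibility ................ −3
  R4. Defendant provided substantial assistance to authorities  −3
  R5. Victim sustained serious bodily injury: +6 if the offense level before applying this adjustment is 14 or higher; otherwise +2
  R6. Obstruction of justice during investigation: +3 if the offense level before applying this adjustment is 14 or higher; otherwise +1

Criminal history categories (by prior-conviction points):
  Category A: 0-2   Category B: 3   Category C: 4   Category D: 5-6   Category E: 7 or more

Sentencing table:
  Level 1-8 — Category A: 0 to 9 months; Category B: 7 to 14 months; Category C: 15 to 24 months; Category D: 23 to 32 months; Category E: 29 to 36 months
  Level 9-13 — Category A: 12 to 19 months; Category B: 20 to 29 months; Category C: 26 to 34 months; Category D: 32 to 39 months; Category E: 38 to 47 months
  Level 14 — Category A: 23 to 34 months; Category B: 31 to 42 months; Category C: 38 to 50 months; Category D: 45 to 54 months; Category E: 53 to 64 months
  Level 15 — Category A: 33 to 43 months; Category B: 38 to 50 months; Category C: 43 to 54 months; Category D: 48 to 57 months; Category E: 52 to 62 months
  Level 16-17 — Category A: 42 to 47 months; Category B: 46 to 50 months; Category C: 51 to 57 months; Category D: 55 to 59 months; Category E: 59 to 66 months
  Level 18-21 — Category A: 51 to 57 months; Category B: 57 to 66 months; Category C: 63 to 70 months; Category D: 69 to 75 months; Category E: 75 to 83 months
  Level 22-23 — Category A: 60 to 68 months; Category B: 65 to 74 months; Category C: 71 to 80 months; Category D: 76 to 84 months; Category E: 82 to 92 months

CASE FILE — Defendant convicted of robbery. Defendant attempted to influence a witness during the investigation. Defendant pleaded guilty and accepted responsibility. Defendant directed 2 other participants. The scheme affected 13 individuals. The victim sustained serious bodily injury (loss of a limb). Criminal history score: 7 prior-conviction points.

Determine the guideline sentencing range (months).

75-83 months

Base offense level for robbery: 9.
R1 applies: 9 + 4 = 13.
R2 applies: 13 + 3 = 16.
R3 applies: 16 − 3 = 13.
R5 applies (level before this adjustment is 13 < 14, so +2): 13 + 2 = 15.
R6 applies (level before this adjustment is 15 ≥ 14, so +3): 15 + 3 = 18.
Final offense level: 18.
Criminal history: 7 prior points → Category E (7+).
Level 18 falls in the 18-21 band.
Grid: Level 18-21 × Category E = 75-83 months.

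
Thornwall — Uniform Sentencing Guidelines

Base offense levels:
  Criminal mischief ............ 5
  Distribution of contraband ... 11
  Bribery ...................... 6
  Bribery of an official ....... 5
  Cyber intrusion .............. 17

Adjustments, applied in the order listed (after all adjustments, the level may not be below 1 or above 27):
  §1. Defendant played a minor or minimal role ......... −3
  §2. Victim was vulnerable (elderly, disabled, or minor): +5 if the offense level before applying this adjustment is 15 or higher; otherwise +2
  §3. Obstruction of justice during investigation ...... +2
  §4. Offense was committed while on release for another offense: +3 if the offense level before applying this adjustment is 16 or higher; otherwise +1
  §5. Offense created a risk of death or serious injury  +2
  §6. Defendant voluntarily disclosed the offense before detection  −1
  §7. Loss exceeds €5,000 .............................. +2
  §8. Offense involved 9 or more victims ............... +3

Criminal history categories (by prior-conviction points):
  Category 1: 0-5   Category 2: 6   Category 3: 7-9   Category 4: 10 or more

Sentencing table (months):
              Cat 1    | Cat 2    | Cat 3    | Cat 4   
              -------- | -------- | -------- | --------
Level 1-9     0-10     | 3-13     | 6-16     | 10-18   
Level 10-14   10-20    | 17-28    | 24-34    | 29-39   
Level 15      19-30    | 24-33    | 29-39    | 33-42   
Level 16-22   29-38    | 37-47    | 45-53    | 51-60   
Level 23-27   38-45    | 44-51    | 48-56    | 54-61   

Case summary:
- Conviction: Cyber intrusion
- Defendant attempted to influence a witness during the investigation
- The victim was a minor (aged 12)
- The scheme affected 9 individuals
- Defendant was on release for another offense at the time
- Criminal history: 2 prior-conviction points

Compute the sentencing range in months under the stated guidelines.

38-45 months

Base offense level for cyber intrusion: 17.
§1 does not apply.
§2 applies (level before this adjustment is 17 ≥ 15, so +5): 17 + 5 = 22.
§3 applies: 22 + 2 = 24.
§4 applies (level before this adjustment is 24 ≥ 16, so +3): 24 + 3 = 27.
§5 does not apply.
§8 applies: 27 + 3 = 30.
Level 30 exceeds the maximum of 27; capped at 27.
Final offense level: 27.
Criminal history: 2 prior points → Category 1 (0-5).
Level 27 falls in the 23-27 band.
Grid: Level 23-27 × Category 1 = 38-45 months.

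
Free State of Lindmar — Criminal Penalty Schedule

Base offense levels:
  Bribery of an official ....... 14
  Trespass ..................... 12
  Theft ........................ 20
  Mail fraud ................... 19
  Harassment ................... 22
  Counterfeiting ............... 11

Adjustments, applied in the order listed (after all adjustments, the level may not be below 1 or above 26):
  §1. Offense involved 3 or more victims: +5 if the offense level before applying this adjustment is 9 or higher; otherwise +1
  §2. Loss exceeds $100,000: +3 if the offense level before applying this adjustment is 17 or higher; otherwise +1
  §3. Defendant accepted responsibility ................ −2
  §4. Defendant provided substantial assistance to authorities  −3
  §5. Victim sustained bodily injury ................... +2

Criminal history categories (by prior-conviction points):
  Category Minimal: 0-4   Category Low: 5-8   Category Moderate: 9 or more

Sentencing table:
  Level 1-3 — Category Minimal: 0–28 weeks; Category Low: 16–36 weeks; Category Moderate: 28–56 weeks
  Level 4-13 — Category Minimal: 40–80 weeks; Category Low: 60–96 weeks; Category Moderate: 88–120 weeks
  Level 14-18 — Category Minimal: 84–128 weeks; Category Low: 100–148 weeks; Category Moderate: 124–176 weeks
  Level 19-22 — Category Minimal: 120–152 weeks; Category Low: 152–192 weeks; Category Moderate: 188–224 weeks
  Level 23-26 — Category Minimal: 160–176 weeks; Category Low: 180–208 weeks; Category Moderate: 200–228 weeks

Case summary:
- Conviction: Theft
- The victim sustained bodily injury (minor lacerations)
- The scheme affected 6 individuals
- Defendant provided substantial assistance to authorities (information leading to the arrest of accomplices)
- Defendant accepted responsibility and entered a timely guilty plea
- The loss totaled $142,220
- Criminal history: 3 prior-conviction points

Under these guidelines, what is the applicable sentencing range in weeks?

160-176 weeks

Base offense level for theft: 20.
§1 applies (level before this adjustment is 20 ≥ 9, so +5): 20 + 5 = 25.
§2 applies (level before this adjustment is 25 ≥ 17, so +3): 25 + 3 = 28.
§3 applies: 28 − 2 = 26.
§4 applies: 26 − 3 = 23.
§5 applies: 23 + 2 = 25.
Final offense level: 25.
Criminal history: 3 prior points → Category Minimal (0-4).
Level 25 falls in the 23-26 band.
Grid: Level 23-26 × Category Minimal = 160-176 weeks.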